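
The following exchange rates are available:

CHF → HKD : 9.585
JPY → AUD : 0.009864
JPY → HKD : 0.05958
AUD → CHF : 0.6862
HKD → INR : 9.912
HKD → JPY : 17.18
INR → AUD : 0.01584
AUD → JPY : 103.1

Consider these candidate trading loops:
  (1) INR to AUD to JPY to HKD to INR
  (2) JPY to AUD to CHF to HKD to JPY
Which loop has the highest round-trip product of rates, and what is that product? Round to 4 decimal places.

1.1146

(1) 0.01584 × 103.1 × 0.05958 × 9.912 = 0.96444
(2) 0.009864 × 0.6862 × 9.585 × 17.18 = 1.11460
Highest is cycle (2) at 1.1146 (>1, arbitrage).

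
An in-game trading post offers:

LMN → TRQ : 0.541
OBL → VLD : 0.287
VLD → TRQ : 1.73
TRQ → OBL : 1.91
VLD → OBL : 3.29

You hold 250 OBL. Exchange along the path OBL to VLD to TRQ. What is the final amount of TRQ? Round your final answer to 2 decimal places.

124.13

250 OBL × 0.287 = 71.75 VLD
71.75 VLD × 1.73 = 124.1275 TRQ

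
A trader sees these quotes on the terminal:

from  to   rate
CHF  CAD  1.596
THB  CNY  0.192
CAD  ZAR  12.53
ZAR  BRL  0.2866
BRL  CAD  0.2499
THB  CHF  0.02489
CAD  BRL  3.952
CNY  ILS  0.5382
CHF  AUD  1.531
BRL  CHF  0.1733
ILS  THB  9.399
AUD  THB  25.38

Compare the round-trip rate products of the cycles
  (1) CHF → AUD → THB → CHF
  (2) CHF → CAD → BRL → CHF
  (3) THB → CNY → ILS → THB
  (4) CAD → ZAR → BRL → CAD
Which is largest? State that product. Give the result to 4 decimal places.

(1) 1.531 × 25.38 × 0.02489 = 0.96715
(2) 1.596 × 3.952 × 0.1733 = 1.09307
(3) 0.192 × 0.5382 × 9.399 = 0.97124
(4) 12.53 × 0.2866 × 0.2499 = 0.89742
Highest is cycle (2) at 1.0931 (>1, arbitrage).

1.0931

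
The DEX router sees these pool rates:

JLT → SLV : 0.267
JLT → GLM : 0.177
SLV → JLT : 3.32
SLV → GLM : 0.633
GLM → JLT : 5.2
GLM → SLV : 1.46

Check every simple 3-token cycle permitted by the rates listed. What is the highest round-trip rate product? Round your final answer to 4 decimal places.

0.8789

SLV→GLM→JLT→SLV: 0.633 × 5.2 × 0.267 = 0.87886
SLV→JLT→GLM→SLV: 3.32 × 0.177 × 1.46 = 0.85795
Maximum is SLV→GLM→JLT→SLV at 0.8789; no arbitrage — every cycle loses value.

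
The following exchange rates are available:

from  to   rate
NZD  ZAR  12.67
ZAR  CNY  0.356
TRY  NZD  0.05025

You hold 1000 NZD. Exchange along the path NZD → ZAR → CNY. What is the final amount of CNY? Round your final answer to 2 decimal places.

4510.52

1000 NZD × 12.67 = 12670 ZAR
12670 ZAR × 0.356 = 4510.52 CNY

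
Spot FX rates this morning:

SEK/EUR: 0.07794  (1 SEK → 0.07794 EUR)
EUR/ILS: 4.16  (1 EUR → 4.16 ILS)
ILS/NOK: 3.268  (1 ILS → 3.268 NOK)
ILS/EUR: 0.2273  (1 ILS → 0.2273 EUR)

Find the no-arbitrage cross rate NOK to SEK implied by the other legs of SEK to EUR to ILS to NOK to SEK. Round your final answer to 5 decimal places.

Known legs of the cycle: 0.07794 × 4.16 × 3.268 = 1.0595849472
For no arbitrage the full-cycle product must be 1, so the missing rate is 1 / 1.0595849472 ≈ 0.9437658.

0.94377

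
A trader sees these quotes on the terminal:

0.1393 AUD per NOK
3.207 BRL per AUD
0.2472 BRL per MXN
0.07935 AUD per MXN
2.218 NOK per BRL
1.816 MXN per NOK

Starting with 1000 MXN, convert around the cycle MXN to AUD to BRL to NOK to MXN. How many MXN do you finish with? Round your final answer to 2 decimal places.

1025.00

1000 MXN × 0.07935 = 79.35 AUD
79.35 AUD × 3.207 = 254.47545 BRL
254.47545 BRL × 2.218 = 564.4265481 NOK
564.4265481 NOK × 1.816 = 1024.9986113496 MXN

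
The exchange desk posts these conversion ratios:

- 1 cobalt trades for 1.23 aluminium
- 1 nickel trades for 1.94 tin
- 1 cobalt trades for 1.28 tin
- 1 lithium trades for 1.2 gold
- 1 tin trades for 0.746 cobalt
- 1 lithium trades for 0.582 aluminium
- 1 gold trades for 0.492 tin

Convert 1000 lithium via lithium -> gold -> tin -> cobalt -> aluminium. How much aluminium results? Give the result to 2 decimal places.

541.74

1000 lithium × 1.2 = 1200 gold
1200 gold × 0.492 = 590.4 tin
590.4 tin × 0.746 = 440.4384 cobalt
440.4384 cobalt × 1.23 = 541.739232 aluminium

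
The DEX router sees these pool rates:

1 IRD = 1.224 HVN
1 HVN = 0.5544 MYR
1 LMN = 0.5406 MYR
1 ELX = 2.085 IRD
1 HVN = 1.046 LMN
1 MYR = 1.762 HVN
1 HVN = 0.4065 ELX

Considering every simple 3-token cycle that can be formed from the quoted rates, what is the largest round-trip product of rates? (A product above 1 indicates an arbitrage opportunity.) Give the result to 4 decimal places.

1.0374

IRD→HVN→ELX→IRD: 1.224 × 0.4065 × 2.085 = 1.03740
LMN→MYR→HVN→LMN: 0.5406 × 1.762 × 1.046 = 0.99635
Maximum is IRD→HVN→ELX→IRD at 1.0374; arbitrage exists.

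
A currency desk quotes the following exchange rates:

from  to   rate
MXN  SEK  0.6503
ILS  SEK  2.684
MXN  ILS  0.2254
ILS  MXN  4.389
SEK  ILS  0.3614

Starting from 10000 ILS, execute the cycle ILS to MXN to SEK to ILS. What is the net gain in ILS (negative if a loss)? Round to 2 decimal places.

10000 ILS × 4.389 = 43890 MXN
43890 MXN × 0.6503 = 28541.667 SEK
28541.667 SEK × 0.3614 = 10314.9584538 ILS
Net change: 10314.9584538 − 10000 = 314.9584538 ILS

314.96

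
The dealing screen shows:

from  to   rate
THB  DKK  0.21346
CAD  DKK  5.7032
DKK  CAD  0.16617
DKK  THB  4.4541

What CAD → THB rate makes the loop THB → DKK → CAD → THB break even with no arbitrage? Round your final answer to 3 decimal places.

Known legs of the cycle: 0.21346 × 0.16617 = 0.0354706482
For no arbitrage the full-cycle product must be 1, so the missing rate is 1 / 0.0354706482 ≈ 28.19232.

28.192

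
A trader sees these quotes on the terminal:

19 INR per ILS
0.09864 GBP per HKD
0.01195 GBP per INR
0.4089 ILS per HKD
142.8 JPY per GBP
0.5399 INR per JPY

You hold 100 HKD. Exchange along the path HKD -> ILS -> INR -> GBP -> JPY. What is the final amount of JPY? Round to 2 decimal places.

100 HKD × 0.4089 = 40.89 ILS
40.89 ILS × 19 = 776.91 INR
776.91 INR × 0.01195 = 9.2840745 GBP
9.2840745 GBP × 142.8 = 1325.7658386 JPY

1325.77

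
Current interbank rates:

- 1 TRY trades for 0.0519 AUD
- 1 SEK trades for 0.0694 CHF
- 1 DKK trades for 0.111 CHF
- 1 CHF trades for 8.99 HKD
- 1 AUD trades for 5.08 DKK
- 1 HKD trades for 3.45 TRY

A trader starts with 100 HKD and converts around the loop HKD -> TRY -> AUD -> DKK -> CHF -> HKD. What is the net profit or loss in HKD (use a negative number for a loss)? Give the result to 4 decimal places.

-9.2320

100 HKD × 3.45 = 345 TRY
345 TRY × 0.0519 = 17.9055 AUD
17.9055 AUD × 5.08 = 90.95994 DKK
90.95994 DKK × 0.111 = 10.09655334 CHF
10.09655334 CHF × 8.99 = 90.7680145266 HKD
Net change: 90.7680145266 − 100 = -9.2319854734 HKD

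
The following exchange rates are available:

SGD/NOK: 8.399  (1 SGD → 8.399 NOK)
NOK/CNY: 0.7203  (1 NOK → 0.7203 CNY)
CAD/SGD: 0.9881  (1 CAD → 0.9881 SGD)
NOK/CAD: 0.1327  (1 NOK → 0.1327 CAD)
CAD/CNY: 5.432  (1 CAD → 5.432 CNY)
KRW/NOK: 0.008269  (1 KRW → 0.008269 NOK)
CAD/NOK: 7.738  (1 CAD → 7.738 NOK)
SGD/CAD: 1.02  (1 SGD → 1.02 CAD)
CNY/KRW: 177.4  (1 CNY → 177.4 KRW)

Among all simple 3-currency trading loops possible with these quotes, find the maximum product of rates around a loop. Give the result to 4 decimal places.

1.1013

SGD→NOK→CAD→SGD: 8.399 × 0.1327 × 0.9881 = 1.10128
KRW→NOK→CNY→KRW: 0.008269 × 0.7203 × 177.4 = 1.05662
Maximum is SGD→NOK→CAD→SGD at 1.1013; arbitrage exists.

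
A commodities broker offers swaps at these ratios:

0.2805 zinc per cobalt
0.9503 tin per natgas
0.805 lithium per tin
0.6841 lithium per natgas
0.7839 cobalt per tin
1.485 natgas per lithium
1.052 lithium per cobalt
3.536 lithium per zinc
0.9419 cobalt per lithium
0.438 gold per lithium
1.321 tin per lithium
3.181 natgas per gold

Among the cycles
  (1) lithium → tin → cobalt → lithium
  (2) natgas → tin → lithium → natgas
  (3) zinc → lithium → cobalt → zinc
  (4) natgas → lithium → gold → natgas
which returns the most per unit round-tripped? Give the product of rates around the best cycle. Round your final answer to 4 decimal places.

(1) 1.321 × 0.7839 × 1.052 = 1.08938
(2) 0.9503 × 0.805 × 1.485 = 1.13601
(3) 3.536 × 0.9419 × 0.2805 = 0.93422
(4) 0.6841 × 0.438 × 3.181 = 0.95314
Highest is cycle (2) at 1.1360 (>1, arbitrage).

1.1360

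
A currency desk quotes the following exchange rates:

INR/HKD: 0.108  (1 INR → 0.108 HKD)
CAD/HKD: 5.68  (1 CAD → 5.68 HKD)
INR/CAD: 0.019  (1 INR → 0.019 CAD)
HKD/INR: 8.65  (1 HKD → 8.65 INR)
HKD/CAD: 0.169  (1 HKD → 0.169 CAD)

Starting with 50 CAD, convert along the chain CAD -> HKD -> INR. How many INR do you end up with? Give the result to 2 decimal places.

2456.60

50 CAD × 5.68 = 284 HKD
284 HKD × 8.65 = 2456.6 INR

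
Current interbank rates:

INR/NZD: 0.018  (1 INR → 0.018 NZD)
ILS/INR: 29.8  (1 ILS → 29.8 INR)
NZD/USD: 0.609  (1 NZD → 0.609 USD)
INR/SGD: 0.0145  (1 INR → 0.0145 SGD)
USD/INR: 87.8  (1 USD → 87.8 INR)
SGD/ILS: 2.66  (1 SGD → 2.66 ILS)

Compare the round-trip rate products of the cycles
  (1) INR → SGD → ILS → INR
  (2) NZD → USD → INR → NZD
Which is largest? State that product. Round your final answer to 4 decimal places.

1.1494

(1) 0.0145 × 2.66 × 29.8 = 1.14939
(2) 0.609 × 87.8 × 0.018 = 0.96246
Highest is cycle (1) at 1.1494 (>1, arbitrage).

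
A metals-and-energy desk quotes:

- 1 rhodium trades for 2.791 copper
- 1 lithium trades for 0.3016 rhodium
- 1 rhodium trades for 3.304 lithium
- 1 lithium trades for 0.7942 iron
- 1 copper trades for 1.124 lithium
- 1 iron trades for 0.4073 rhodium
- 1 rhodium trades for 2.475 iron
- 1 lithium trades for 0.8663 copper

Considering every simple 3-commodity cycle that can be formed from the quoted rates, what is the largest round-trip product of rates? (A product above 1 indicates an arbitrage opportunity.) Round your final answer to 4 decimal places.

1.0688

rhodium→lithium→iron→rhodium: 3.304 × 0.7942 × 0.4073 = 1.06877
rhodium→copper→lithium→rhodium: 2.791 × 1.124 × 0.3016 = 0.94614
Maximum is rhodium→lithium→iron→rhodium at 1.0688; arbitrage exists.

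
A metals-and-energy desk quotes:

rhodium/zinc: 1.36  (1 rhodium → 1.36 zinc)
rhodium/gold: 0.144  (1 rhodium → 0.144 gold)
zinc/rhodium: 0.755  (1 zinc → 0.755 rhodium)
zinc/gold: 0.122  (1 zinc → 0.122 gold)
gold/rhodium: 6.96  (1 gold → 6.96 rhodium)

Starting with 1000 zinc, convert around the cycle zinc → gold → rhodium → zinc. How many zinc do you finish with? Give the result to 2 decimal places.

1000 zinc × 0.122 = 122 gold
122 gold × 6.96 = 849.12 rhodium
849.12 rhodium × 1.36 = 1154.8032 zinc

1154.80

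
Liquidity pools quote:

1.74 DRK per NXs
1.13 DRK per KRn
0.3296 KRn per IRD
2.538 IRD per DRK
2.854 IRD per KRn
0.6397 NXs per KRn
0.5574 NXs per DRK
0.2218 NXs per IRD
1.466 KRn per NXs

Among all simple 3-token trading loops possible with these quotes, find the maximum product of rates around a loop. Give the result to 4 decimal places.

0.9795

DRK→IRD→NXs→DRK: 2.538 × 0.2218 × 1.74 = 0.97950
KRn→DRK→IRD→KRn: 1.13 × 2.538 × 0.3296 = 0.94527
KRn→IRD→NXs→KRn: 2.854 × 0.2218 × 1.466 = 0.92800
KRn→DRK→NXs→KRn: 1.13 × 0.5574 × 1.466 = 0.92338
Maximum is DRK→IRD→NXs→DRK at 0.9795; no arbitrage — every cycle loses value.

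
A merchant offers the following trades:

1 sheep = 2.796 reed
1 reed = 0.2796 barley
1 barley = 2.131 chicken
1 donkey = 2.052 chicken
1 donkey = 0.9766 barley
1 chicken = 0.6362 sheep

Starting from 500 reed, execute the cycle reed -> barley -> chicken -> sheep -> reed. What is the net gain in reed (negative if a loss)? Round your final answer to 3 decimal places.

29.934

500 reed × 0.2796 = 139.8 barley
139.8 barley × 2.131 = 297.9138 chicken
297.9138 chicken × 0.6362 = 189.53275956 sheep
189.53275956 sheep × 2.796 = 529.93359572976 reed
Net change: 529.93359572976 − 500 = 29.93359572976 reed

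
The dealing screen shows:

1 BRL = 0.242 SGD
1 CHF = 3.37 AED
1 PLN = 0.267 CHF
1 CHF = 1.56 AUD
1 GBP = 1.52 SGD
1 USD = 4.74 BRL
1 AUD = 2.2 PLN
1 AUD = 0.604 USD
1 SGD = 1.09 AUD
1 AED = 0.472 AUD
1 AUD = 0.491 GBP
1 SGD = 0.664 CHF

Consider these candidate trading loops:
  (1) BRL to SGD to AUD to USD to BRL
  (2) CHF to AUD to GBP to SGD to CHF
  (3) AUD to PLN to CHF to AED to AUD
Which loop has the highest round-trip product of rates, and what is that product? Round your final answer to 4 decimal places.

(1) 0.242 × 1.09 × 0.604 × 4.74 = 0.75519
(2) 1.56 × 0.491 × 1.52 × 0.664 = 0.77307
(3) 2.2 × 0.267 × 3.37 × 0.472 = 0.93434
Highest is cycle (3) at 0.9343 (≤1, no arbitrage).

0.9343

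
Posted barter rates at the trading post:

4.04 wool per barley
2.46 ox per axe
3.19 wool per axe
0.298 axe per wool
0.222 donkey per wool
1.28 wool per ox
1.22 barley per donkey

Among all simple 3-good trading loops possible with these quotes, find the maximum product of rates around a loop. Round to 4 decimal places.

donkey→barley→wool→donkey: 1.22 × 4.04 × 0.222 = 1.09419
ox→wool→axe→ox: 1.28 × 0.298 × 2.46 = 0.93834
Maximum is donkey→barley→wool→donkey at 1.0942; arbitrage exists.

1.0942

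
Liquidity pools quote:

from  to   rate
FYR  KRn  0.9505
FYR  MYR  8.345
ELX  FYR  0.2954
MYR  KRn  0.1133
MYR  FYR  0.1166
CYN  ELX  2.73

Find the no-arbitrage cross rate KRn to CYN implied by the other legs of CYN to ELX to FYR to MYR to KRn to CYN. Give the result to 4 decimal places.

Known legs of the cycle: 2.73 × 0.2954 × 8.345 × 0.1133 = 0.762481636917
For no arbitrage the full-cycle product must be 1, so the missing rate is 1 / 0.762481636917 ≈ 1.311507.

1.3115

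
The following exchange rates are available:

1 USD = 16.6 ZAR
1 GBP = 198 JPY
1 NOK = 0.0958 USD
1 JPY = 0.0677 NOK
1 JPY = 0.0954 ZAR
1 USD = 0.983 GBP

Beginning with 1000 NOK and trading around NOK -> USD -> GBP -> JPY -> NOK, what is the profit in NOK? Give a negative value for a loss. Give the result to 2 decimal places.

1000 NOK × 0.0958 = 95.8 USD
95.8 USD × 0.983 = 94.1714 GBP
94.1714 GBP × 198 = 18645.9372 JPY
18645.9372 JPY × 0.0677 = 1262.32994844 NOK
Net change: 1262.32994844 − 1000 = 262.32994844 NOK

262.33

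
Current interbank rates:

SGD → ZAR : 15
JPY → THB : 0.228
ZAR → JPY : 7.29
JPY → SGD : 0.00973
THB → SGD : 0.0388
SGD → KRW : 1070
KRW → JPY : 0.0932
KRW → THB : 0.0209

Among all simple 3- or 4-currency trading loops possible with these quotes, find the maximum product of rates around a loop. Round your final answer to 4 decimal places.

1.0640

SGD→ZAR→JPY→SGD: 15 × 7.29 × 0.00973 = 1.06398
SGD→KRW→JPY→SGD: 1070 × 0.0932 × 0.00973 = 0.97031
SGD→ZAR→JPY→THB→SGD: 15 × 7.29 × 0.228 × 0.0388 = 0.96735
SGD→KRW→JPY→THB→SGD: 1070 × 0.0932 × 0.228 × 0.0388 = 0.88220
SGD→KRW→THB→SGD: 1070 × 0.0209 × 0.0388 = 0.86768
Maximum is SGD→ZAR→JPY→SGD at 1.0640; arbitrage exists.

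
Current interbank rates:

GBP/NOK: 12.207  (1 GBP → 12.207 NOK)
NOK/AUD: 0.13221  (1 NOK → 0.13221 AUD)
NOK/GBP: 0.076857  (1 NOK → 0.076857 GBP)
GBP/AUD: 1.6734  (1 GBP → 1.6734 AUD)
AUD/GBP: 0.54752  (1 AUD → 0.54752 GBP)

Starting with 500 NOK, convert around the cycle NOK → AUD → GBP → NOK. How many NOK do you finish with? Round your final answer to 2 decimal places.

500 NOK × 0.13221 = 66.105 AUD
66.105 AUD × 0.54752 = 36.1938096 GBP
36.1938096 GBP × 12.207 = 441.8178337872 NOK

441.82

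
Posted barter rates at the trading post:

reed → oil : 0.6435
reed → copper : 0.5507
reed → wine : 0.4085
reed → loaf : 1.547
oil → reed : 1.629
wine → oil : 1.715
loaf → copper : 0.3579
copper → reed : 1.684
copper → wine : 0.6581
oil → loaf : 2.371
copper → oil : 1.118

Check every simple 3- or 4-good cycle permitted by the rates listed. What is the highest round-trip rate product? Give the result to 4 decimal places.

1.1412

reed→wine→oil→reed: 0.4085 × 1.715 × 1.629 = 1.14124
copper→wine→oil→reed→copper: 0.6581 × 1.715 × 1.629 × 0.5507 = 1.01249
copper→oil→reed→loaf→copper: 1.118 × 1.629 × 1.547 × 0.3579 = 1.00836
copper→oil→reed→copper: 1.118 × 1.629 × 0.5507 = 1.00295
copper→wine→oil→loaf→copper: 0.6581 × 1.715 × 2.371 × 0.3579 = 0.95774
copper→oil→loaf→copper: 1.118 × 2.371 × 0.3579 = 0.94871
copper→reed→loaf→copper: 1.684 × 1.547 × 0.3579 = 0.93238
copper→reed→oil→loaf→copper: 1.684 × 0.6435 × 2.371 × 0.3579 = 0.91957
Maximum is reed→wine→oil→reed at 1.1412; arbitrage exists.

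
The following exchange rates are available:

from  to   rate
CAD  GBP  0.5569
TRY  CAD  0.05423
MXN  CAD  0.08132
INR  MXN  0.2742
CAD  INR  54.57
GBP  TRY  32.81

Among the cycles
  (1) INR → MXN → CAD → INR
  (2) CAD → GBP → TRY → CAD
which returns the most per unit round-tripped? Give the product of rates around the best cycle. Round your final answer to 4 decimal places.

1.2168

(1) 0.2742 × 0.08132 × 54.57 = 1.21680
(2) 0.5569 × 32.81 × 0.05423 = 0.99088
Highest is cycle (1) at 1.2168 (>1, arbitrage).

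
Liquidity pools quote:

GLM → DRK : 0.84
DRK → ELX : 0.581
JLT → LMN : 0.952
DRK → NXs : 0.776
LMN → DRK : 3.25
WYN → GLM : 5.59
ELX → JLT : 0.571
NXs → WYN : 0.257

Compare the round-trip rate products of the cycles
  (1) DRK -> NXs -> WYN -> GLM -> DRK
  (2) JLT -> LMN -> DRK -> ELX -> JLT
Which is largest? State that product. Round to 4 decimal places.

(1) 0.776 × 0.257 × 5.59 × 0.84 = 0.93645
(2) 0.952 × 3.25 × 0.581 × 0.571 = 1.02644
Highest is cycle (2) at 1.0264 (>1, arbitrage).

1.0264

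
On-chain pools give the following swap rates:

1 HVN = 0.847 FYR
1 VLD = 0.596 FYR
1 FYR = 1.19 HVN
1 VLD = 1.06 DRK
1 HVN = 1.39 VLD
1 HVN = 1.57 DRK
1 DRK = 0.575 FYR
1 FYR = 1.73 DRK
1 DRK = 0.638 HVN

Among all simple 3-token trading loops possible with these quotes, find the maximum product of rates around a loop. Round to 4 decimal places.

FYR→HVN→DRK→FYR: 1.19 × 1.57 × 0.575 = 1.07427
FYR→HVN→VLD→FYR: 1.19 × 1.39 × 0.596 = 0.98584
VLD→DRK→HVN→VLD: 1.06 × 0.638 × 1.39 = 0.94003
FYR→DRK→HVN→FYR: 1.73 × 0.638 × 0.847 = 0.93487
Maximum is FYR→HVN→DRK→FYR at 1.0743; arbitrage exists.

1.0743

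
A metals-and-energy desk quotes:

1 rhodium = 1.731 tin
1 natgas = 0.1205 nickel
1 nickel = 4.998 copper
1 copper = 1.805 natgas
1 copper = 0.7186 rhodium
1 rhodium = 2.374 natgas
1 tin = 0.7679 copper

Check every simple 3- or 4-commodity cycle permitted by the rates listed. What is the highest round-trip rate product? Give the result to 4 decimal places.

1.0871

copper→natgas→nickel→copper: 1.805 × 0.1205 × 4.998 = 1.08708
copper→rhodium→natgas→nickel→copper: 0.7186 × 2.374 × 0.1205 × 4.998 = 1.02743
copper→rhodium→tin→copper: 0.7186 × 1.731 × 0.7679 = 0.95519
Maximum is copper→natgas→nickel→copper at 1.0871; arbitrage exists.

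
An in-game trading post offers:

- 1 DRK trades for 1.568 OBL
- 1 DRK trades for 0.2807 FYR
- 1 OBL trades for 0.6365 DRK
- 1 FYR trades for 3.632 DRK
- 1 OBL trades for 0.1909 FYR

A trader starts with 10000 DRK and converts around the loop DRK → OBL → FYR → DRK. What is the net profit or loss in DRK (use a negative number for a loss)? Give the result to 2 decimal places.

871.71

10000 DRK × 1.568 = 15680 OBL
15680 OBL × 0.1909 = 2993.312 FYR
2993.312 FYR × 3.632 = 10871.709184 DRK
Net change: 10871.709184 − 10000 = 871.709184 DRK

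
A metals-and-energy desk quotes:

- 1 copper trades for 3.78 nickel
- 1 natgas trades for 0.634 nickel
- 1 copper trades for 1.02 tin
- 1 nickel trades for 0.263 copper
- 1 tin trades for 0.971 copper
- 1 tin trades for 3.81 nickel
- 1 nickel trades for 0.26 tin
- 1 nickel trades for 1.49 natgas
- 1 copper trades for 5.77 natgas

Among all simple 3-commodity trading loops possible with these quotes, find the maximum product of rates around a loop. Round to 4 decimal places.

1.0221

copper→tin→nickel→copper: 1.02 × 3.81 × 0.263 = 1.02207
copper→natgas→nickel→copper: 5.77 × 0.634 × 0.263 = 0.96210
copper→nickel→tin→copper: 3.78 × 0.26 × 0.971 = 0.95430
Maximum is copper→tin→nickel→copper at 1.0221; arbitrage exists.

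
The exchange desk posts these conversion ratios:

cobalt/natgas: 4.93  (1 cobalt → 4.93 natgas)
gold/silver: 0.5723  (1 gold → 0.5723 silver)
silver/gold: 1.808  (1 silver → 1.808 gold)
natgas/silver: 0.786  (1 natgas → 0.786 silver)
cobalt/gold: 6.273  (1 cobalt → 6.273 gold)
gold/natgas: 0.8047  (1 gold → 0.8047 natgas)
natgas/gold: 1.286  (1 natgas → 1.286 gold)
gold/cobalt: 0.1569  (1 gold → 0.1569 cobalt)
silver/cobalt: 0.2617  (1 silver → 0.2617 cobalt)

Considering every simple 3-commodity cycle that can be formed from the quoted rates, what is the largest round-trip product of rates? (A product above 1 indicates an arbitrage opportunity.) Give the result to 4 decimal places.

1.1435

natgas→silver→gold→natgas: 0.786 × 1.808 × 0.8047 = 1.14355
natgas→silver→cobalt→natgas: 0.786 × 0.2617 × 4.93 = 1.01408
natgas→gold→cobalt→natgas: 1.286 × 0.1569 × 4.93 = 0.99474
cobalt→gold→silver→cobalt: 6.273 × 0.5723 × 0.2617 = 0.93951
Maximum is natgas→silver→gold→natgas at 1.1435; arbitrage exists.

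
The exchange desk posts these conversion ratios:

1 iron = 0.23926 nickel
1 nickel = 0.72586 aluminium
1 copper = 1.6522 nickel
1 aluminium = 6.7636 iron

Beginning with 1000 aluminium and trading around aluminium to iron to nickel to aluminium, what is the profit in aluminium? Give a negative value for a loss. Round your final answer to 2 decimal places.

1000 aluminium × 6.7636 = 6763.6 iron
6763.6 iron × 0.23926 = 1618.258936 nickel
1618.258936 nickel × 0.72586 = 1174.62943128496 aluminium
Net change: 1174.62943128496 − 1000 = 174.62943128496 aluminium

174.63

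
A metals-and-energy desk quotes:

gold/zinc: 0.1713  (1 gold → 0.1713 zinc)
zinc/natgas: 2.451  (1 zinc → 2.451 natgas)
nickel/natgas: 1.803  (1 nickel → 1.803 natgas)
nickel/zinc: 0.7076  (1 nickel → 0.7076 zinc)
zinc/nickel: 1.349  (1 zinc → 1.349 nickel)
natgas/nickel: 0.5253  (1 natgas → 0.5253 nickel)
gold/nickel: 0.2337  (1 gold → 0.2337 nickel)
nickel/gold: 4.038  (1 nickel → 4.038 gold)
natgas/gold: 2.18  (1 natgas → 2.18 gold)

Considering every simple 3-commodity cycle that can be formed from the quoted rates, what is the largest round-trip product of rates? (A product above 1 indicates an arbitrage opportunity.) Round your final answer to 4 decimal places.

0.9331

zinc→nickel→gold→zinc: 1.349 × 4.038 × 0.1713 = 0.93312
natgas→gold→nickel→natgas: 2.18 × 0.2337 × 1.803 = 0.91857
zinc→natgas→gold→zinc: 2.451 × 2.18 × 0.1713 = 0.91529
zinc→natgas→nickel→zinc: 2.451 × 0.5253 × 0.7076 = 0.91104
Maximum is zinc→nickel→gold→zinc at 0.9331; no arbitrage — every cycle loses value.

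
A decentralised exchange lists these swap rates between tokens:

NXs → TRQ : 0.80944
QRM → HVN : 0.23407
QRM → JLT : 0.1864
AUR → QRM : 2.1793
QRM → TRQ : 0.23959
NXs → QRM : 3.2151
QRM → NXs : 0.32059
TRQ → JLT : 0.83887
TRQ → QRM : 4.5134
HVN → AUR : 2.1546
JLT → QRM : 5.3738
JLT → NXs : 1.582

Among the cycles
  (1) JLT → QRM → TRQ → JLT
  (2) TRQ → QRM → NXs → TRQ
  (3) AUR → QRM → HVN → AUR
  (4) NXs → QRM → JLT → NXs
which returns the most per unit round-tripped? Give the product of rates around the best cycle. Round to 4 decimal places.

1.1712

(1) 5.3738 × 0.23959 × 0.83887 = 1.08005
(2) 4.5134 × 0.32059 × 0.80944 = 1.17122
(3) 2.1793 × 0.23407 × 2.1546 = 1.09908
(4) 3.2151 × 0.1864 × 1.582 = 0.94808
Highest is cycle (2) at 1.1712 (>1, arbitrage).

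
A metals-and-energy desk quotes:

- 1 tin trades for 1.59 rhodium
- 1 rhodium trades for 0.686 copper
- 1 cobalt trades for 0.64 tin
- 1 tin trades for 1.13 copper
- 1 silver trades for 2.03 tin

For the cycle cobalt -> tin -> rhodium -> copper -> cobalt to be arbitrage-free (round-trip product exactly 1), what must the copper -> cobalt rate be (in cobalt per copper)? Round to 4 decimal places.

Known legs of the cycle: 0.64 × 1.59 × 0.686 = 0.6980736
For no arbitrage the full-cycle product must be 1, so the missing rate is 1 / 0.6980736 ≈ 1.432514.

1.4325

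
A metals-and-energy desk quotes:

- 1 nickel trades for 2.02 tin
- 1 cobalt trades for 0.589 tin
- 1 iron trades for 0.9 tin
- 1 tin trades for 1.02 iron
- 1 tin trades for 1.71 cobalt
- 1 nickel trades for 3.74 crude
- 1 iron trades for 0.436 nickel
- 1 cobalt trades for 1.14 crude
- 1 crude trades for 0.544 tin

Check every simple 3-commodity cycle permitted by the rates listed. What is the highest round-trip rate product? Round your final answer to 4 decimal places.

crude→tin→cobalt→crude: 0.544 × 1.71 × 1.14 = 1.06047
iron→nickel→tin→iron: 0.436 × 2.02 × 1.02 = 0.89833
Maximum is crude→tin→cobalt→crude at 1.0605; arbitrage exists.

1.0605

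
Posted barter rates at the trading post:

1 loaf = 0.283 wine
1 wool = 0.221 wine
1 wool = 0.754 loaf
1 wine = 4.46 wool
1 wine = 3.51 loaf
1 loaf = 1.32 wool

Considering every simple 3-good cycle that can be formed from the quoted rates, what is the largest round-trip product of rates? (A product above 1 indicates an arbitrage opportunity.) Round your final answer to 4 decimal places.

wool→wine→loaf→wool: 0.221 × 3.51 × 1.32 = 1.02394
wool→loaf→wine→wool: 0.754 × 0.283 × 4.46 = 0.95168
Maximum is wool→wine→loaf→wool at 1.0239; arbitrage exists.

1.0239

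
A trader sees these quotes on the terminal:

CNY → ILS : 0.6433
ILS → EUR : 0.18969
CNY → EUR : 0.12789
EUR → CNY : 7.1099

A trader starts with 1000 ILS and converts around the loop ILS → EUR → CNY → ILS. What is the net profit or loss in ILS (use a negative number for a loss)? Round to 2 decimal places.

1000 ILS × 0.18969 = 189.69 EUR
189.69 EUR × 7.1099 = 1348.676931 CNY
1348.676931 CNY × 0.6433 = 867.6038697123 ILS
Net change: 867.6038697123 − 1000 = -132.3961302877 ILS

-132.40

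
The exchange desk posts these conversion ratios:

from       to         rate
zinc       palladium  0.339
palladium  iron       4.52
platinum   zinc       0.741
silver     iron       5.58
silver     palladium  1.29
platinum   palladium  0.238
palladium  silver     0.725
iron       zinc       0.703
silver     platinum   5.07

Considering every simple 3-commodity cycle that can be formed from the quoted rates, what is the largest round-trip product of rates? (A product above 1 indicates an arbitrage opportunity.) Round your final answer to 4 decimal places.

1.0772

zinc→palladium→iron→zinc: 0.339 × 4.52 × 0.703 = 1.07719
palladium→silver→platinum→palladium: 0.725 × 5.07 × 0.238 = 0.87483
Maximum is zinc→palladium→iron→zinc at 1.0772; arbitrage exists.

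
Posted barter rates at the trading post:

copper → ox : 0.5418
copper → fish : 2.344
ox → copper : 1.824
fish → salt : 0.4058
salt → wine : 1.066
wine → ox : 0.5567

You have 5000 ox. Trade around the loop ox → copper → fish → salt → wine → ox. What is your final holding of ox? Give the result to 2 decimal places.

5000 ox × 1.824 = 9120 copper
9120 copper × 2.344 = 21377.28 fish
21377.28 fish × 0.4058 = 8674.900224 salt
8674.900224 salt × 1.066 = 9247.443638784 wine
9247.443638784 wine × 0.5567 = 5148.0518737110528 ox

5148.05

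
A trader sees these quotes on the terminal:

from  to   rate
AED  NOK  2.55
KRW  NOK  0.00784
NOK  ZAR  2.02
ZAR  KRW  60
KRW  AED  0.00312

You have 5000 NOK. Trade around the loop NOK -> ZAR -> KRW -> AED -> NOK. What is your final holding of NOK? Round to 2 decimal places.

5000 NOK × 2.02 = 10100 ZAR
10100 ZAR × 60 = 606000 KRW
606000 KRW × 0.00312 = 1890.72 AED
1890.72 AED × 2.55 = 4821.336 NOK

4821.34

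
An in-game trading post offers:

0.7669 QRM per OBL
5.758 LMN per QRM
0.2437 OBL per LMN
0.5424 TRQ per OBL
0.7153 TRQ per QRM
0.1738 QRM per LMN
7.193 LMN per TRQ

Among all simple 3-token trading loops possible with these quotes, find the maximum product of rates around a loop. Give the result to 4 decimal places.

OBL→QRM→LMN→OBL: 0.7669 × 5.758 × 0.2437 = 1.07613
OBL→TRQ→LMN→OBL: 0.5424 × 7.193 × 0.2437 = 0.95079
LMN→QRM→TRQ→LMN: 0.1738 × 0.7153 × 7.193 = 0.89423
Maximum is OBL→QRM→LMN→OBL at 1.0761; arbitrage exists.

1.0761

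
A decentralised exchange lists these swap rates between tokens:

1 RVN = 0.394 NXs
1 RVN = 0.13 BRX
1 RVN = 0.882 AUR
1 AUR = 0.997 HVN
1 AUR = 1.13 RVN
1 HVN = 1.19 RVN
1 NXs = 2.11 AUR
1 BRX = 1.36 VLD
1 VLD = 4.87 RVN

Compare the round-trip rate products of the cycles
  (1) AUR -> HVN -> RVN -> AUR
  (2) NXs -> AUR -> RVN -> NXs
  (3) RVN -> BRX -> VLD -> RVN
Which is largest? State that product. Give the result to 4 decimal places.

(1) 0.997 × 1.19 × 0.882 = 1.04643
(2) 2.11 × 1.13 × 0.394 = 0.93941
(3) 0.13 × 1.36 × 4.87 = 0.86102
Highest is cycle (1) at 1.0464 (>1, arbitrage).

1.0464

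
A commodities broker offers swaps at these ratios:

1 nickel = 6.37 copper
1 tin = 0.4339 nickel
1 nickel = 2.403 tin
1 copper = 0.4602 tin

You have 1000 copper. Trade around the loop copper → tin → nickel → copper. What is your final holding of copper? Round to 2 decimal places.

1271.97

1000 copper × 0.4602 = 460.2 tin
460.2 tin × 0.4339 = 199.68078 nickel
199.68078 nickel × 6.37 = 1271.9665686 copper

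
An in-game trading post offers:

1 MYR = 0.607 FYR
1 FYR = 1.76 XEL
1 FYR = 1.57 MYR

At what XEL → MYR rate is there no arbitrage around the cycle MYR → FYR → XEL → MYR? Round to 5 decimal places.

0.93605

Known legs of the cycle: 0.607 × 1.76 = 1.06832
For no arbitrage the full-cycle product must be 1, so the missing rate is 1 / 1.06832 ≈ 0.9360491.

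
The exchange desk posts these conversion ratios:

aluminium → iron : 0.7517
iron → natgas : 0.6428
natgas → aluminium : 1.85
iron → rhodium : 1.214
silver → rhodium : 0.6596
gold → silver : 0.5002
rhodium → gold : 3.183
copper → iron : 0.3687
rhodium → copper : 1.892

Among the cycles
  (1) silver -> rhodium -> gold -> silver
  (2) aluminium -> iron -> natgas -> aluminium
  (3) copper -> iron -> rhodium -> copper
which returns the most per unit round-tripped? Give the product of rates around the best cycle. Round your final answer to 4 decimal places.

(1) 0.6596 × 3.183 × 0.5002 = 1.05017
(2) 0.7517 × 0.6428 × 1.85 = 0.89391
(3) 0.3687 × 1.214 × 1.892 = 0.84686
Highest is cycle (1) at 1.0502 (>1, arbitrage).

1.0502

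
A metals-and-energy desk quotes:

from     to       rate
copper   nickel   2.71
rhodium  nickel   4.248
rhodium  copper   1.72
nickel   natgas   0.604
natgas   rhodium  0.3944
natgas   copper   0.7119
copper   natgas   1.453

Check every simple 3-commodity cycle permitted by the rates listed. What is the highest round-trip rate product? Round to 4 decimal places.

1.1653

nickel→natgas→copper→nickel: 0.604 × 0.7119 × 2.71 = 1.16527
nickel→natgas→rhodium→nickel: 0.604 × 0.3944 × 4.248 = 1.01195
copper→natgas→rhodium→copper: 1.453 × 0.3944 × 1.72 = 0.98567
Maximum is nickel→natgas→copper→nickel at 1.1653; arbitrage exists.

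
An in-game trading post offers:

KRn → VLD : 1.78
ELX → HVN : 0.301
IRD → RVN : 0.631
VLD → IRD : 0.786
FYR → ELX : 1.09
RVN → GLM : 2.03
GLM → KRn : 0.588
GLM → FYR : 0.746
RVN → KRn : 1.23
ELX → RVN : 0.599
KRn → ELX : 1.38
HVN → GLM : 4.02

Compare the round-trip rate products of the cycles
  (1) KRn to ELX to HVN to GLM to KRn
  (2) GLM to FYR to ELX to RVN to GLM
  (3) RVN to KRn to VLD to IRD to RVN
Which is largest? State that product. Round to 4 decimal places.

(1) 1.38 × 0.301 × 4.02 × 0.588 = 0.98186
(2) 0.746 × 1.09 × 0.599 × 2.03 = 0.98875
(3) 1.23 × 1.78 × 0.786 × 0.631 = 1.08587
Highest is cycle (3) at 1.0859 (>1, arbitrage).

1.0859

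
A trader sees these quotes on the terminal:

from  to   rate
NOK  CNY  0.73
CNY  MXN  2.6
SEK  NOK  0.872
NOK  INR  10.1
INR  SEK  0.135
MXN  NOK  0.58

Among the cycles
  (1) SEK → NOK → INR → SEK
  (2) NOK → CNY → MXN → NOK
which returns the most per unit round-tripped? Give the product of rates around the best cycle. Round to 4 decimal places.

1.1890

(1) 0.872 × 10.1 × 0.135 = 1.18897
(2) 0.73 × 2.6 × 0.58 = 1.10084
Highest is cycle (1) at 1.1890 (>1, arbitrage).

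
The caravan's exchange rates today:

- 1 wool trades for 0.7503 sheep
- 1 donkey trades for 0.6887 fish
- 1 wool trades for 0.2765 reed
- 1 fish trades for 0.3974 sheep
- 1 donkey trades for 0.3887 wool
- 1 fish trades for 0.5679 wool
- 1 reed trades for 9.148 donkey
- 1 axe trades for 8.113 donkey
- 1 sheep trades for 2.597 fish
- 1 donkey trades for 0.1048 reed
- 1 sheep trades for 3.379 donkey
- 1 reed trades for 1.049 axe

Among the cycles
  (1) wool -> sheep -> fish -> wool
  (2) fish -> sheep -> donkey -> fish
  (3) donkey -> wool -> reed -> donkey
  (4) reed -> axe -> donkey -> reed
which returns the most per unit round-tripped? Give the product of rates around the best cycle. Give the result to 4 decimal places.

1.1066

(1) 0.7503 × 2.597 × 0.5679 = 1.10657
(2) 0.3974 × 3.379 × 0.6887 = 0.92480
(3) 0.3887 × 0.2765 × 9.148 = 0.98319
(4) 1.049 × 8.113 × 0.1048 = 0.89190
Highest is cycle (1) at 1.1066 (>1, arbitrage).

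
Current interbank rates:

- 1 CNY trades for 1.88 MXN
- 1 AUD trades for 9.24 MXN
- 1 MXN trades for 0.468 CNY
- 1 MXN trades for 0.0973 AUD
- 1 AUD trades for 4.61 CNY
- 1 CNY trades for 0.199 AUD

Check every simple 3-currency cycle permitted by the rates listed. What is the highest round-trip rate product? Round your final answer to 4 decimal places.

0.8605

MXN→CNY→AUD→MXN: 0.468 × 0.199 × 9.24 = 0.86054
MXN→AUD→CNY→MXN: 0.0973 × 4.61 × 1.88 = 0.84328
Maximum is MXN→CNY→AUD→MXN at 0.8605; no arbitrage — every cycle loses value.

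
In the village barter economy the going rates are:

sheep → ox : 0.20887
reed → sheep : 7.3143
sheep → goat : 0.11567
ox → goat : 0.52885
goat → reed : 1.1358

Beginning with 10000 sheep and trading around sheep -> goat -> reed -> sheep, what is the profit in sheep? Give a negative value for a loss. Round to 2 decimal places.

-390.62

10000 sheep × 0.11567 = 1156.7 goat
1156.7 goat × 1.1358 = 1313.77986 reed
1313.77986 reed × 7.3143 = 9609.380029998 sheep
Net change: 9609.380029998 − 10000 = -390.619970002 sheep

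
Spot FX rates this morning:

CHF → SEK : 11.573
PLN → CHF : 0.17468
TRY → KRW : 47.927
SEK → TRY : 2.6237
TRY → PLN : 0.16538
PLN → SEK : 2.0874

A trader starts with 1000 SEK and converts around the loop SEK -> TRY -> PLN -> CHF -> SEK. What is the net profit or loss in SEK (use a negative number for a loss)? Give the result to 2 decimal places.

1000 SEK × 2.6237 = 2623.7 TRY
2623.7 TRY × 0.16538 = 433.907506 PLN
433.907506 PLN × 0.17468 = 75.79496314808 CHF
75.79496314808 CHF × 11.573 = 877.17510851272984 SEK
Net change: 877.17510851272984 − 1000 = -122.82489148727016 SEK

-122.82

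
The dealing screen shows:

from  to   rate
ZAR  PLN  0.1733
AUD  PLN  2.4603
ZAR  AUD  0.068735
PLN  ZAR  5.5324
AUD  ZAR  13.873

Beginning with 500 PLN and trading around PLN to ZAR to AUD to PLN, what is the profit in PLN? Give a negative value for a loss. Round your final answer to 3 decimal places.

500 PLN × 5.5324 = 2766.2 ZAR
2766.2 ZAR × 0.068735 = 190.134757 AUD
190.134757 AUD × 2.4603 = 467.7885426471 PLN
Net change: 467.7885426471 − 500 = -32.2114573529 PLN

-32.211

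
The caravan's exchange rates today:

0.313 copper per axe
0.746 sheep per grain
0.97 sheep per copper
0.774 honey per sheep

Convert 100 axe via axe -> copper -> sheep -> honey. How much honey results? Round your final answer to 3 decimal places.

100 axe × 0.313 = 31.3 copper
31.3 copper × 0.97 = 30.361 sheep
30.361 sheep × 0.774 = 23.499414 honey

23.499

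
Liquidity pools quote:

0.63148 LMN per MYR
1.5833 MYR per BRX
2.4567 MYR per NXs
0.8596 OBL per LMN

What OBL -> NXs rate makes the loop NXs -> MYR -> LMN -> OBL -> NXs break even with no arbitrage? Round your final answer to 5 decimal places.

0.74988

Known legs of the cycle: 2.4567 × 0.63148 × 0.8596 = 1.3335464049936
For no arbitrage the full-cycle product must be 1, so the missing rate is 1 / 1.3335464049936 ≈ 0.7498802.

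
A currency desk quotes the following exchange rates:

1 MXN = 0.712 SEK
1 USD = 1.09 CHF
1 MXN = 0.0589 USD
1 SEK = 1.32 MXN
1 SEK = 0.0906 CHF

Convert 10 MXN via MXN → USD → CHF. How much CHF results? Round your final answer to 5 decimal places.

0.64201

10 MXN × 0.0589 = 0.589 USD
0.589 USD × 1.09 = 0.64201 CHF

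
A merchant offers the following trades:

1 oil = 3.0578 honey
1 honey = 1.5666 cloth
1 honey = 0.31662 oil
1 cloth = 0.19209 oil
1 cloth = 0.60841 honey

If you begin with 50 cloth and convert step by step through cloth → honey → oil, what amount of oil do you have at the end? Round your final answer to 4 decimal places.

50 cloth × 0.60841 = 30.4205 honey
30.4205 honey × 0.31662 = 9.63173871 oil

9.6317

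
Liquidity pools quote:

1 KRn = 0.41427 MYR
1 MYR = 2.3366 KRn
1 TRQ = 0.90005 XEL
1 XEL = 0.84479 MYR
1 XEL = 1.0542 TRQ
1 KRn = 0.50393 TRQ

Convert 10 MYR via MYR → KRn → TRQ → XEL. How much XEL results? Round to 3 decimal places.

10 MYR × 2.3366 = 23.366 KRn
23.366 KRn × 0.50393 = 11.77482838 TRQ
11.77482838 TRQ × 0.90005 = 10.597934283419 XEL

10.598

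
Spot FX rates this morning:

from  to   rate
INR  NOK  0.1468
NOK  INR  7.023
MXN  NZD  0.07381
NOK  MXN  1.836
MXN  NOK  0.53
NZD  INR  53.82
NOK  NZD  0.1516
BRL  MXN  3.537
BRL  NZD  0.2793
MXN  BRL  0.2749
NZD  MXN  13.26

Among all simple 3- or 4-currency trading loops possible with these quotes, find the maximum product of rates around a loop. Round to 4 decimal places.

INR→NOK→NZD→INR: 0.1468 × 0.1516 × 53.82 = 1.19776
INR→NOK→MXN→NZD→INR: 0.1468 × 1.836 × 0.07381 × 53.82 = 1.07067
NOK→NZD→MXN→NOK: 0.1516 × 13.26 × 0.53 = 1.06541
BRL→NZD→MXN→BRL: 0.2793 × 13.26 × 0.2749 = 1.01810
Maximum is INR→NOK→NZD→INR at 1.1978; arbitrage exists.

1.1978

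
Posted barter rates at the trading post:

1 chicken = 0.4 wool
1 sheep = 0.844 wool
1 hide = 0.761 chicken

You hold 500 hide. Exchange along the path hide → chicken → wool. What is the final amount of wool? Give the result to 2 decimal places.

500 hide × 0.761 = 380.5 chicken
380.5 chicken × 0.4 = 152.2 wool

152.20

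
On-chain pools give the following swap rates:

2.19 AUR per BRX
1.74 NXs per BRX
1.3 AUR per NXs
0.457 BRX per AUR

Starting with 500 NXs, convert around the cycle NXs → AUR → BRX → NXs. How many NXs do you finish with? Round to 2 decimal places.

500 NXs × 1.3 = 650 AUR
650 AUR × 0.457 = 297.05 BRX
297.05 BRX × 1.74 = 516.867 NXs

516.87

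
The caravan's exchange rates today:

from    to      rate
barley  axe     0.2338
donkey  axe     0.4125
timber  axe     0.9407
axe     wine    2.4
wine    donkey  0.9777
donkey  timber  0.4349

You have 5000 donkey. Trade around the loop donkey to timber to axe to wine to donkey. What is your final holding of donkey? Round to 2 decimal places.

5000 donkey × 0.4349 = 2174.5 timber
2174.5 timber × 0.9407 = 2045.55215 axe
2045.55215 axe × 2.4 = 4909.32516 wine
4909.32516 wine × 0.9777 = 4799.847208932 donkey

4799.85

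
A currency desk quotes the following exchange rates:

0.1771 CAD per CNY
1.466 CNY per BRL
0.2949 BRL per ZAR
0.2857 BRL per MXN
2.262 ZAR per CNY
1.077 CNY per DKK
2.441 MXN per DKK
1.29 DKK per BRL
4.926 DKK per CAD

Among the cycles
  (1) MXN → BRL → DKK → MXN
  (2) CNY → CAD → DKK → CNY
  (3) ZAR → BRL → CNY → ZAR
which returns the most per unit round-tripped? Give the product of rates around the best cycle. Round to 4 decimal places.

0.9779

(1) 0.2857 × 1.29 × 2.441 = 0.89964
(2) 0.1771 × 4.926 × 1.077 = 0.93957
(3) 0.2949 × 1.466 × 2.262 = 0.97792
Highest is cycle (3) at 0.9779 (≤1, no arbitrage).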